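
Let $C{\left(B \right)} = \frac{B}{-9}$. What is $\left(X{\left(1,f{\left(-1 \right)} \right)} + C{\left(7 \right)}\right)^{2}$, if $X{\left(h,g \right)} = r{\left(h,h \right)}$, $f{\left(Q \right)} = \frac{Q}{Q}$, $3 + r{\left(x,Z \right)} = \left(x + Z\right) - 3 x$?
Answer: $\frac{1849}{81} \approx 22.827$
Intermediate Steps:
$C{\left(B \right)} = - \frac{B}{9}$ ($C{\left(B \right)} = B \left(- \frac{1}{9}\right) = - \frac{B}{9}$)
$r{\left(x,Z \right)} = -3 + Z - 2 x$ ($r{\left(x,Z \right)} = -3 + \left(\left(x + Z\right) - 3 x\right) = -3 + \left(\left(Z + x\right) - 3 x\right) = -3 + \left(Z - 2 x\right) = -3 + Z - 2 x$)
$f{\left(Q \right)} = 1$
$X{\left(h,g \right)} = -3 - h$ ($X{\left(h,g \right)} = -3 + h - 2 h = -3 - h$)
$\left(X{\left(1,f{\left(-1 \right)} \right)} + C{\left(7 \right)}\right)^{2} = \left(\left(-3 - 1\right) - \frac{7}{9}\right)^{2} = \left(-4 - \frac{7}{9}\right)^{2} = \left(- \frac{43}{9}\right)^{2} = \frac{1849}{81}$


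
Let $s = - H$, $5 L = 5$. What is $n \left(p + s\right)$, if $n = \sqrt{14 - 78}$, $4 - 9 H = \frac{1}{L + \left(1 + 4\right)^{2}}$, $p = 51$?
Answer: $\frac{47324 i}{117} \approx 404.48 i$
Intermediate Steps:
$L = 1$ ($L = \frac{1}{5} \cdot 5 = 1$)
$H = \frac{103}{234}$ ($H = \frac{4}{9} - \frac{1}{9 \left(1 + \left(1 + 4\right)^{2}\right)} = \frac{4}{9} - \frac{1}{9 \left(1 + 5^{2}\right)} = \frac{4}{9} - \frac{1}{9 \left(1 + 25\right)} = \frac{4}{9} - \frac{1}{9 \cdot 26} = \frac{4}{9} - \frac{1}{234} = \frac{103}{234} \approx 0.44017$)
$s = - \frac{103}{234}$ ($s = \left(-1\right) \frac{103}{234} = - \frac{103}{234} \approx -0.44017$)
$n = 8 i$ ($n = \sqrt{-64} = 8 i \approx 8.0 i$)
$n \left(p + s\right) = 8 i \left(51 - \frac{103}{234}\right) = 8 i \frac{11831}{234} = \frac{47324 i}{117}$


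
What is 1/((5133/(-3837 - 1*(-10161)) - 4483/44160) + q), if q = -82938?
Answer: -23272320/1930143149261 ≈ -1.2057e-5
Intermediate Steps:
1/((5133/(-3837 - 1*(-10161)) - 4483/44160) + q) = 1/((5133/(-3837 - 1*(-10161)) - 4483/44160) - 82938) = 1/((5133/(-3837 + 10161) - 4483*1/44160) - 82938) = 1/((5133/6324 - 4483/44160) - 82938) = 1/((5133*(1/6324) - 4483/44160) - 82938) = 1/((1711/2108 - 4483/44160) - 82938) = 1/(16526899/23272320 - 82938) = 1/(-1930143149261/23272320) = -23272320/1930143149261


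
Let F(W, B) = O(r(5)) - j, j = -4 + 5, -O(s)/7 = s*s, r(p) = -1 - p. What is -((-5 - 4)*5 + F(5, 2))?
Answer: 298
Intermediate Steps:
O(s) = -7*s² (O(s) = -7*s*s = -7*s²)
j = 1
F(W, B) = -253 (F(W, B) = -7*(-1 - 1*5)² - 1*1 = -7*(-1 - 5)² - 1 = -7*(-6)² - 1 = -7*36 - 1 = -252 - 1 = -253)
-((-5 - 4)*5 + F(5, 2)) = -((-5 - 4)*5 - 253) = -(-9*5 - 253) = -(-45 - 253) = -1*(-298) = 298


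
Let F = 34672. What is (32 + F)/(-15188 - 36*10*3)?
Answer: -8676/4067 ≈ -2.1333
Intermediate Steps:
(32 + F)/(-15188 - 36*10*3) = (32 + 34672)/(-15188 - 36*10*3) = 34704/(-15188 - 360*3) = 34704/(-15188 - 1080) = 34704/(-16268) = 34704*(-1/16268) = -8676/4067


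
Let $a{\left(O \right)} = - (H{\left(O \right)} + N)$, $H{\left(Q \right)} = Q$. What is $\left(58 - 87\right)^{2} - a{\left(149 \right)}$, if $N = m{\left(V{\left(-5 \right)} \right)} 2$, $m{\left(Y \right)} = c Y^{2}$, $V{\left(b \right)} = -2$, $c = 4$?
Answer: $1022$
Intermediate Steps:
$m{\left(Y \right)} = 4 Y^{2}$
$N = 32$ ($N = 4 \left(-2\right)^{2} \cdot 2 = 4 \cdot 4 \cdot 2 = 16 \cdot 2 = 32$)
$a{\left(O \right)} = -32 - O$ ($a{\left(O \right)} = - (O + 32) = - (32 + O) = -32 - O$)
$\left(58 - 87\right)^{2} - a{\left(149 \right)} = \left(58 - 87\right)^{2} - \left(-32 - 149\right) = \left(-29\right)^{2} - \left(-32 - 149\right) = 841 - -181 = 841 + 181 = 1022$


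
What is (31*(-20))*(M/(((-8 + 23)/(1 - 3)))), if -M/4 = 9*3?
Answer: -8928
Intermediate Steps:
M = -108 (M = -36*3 = -4*27 = -108)
(31*(-20))*(M/(((-8 + 23)/(1 - 3)))) = (31*(-20))*(-108*(1 - 3)/(-8 + 23)) = -(-66960)/(15/(-2)) = -(-66960)/(15*(-1/2)) = -(-66960)/(-15/2) = -(-66960)*(-2)/15 = -620*72/5 = -8928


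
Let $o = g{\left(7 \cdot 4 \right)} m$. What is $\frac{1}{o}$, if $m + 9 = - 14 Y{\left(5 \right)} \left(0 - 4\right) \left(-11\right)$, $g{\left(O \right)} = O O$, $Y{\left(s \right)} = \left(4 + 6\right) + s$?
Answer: $- \frac{1}{7251216} \approx -1.3791 \cdot 10^{-7}$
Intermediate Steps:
$Y{\left(s \right)} = 10 + s$
$g{\left(O \right)} = O^{2}$
$m = -9249$ ($m = -9 + - 14 \left(10 + 5\right) \left(0 - 4\right) \left(-11\right) = -9 + - 14 \cdot 15 \left(-4\right) \left(-11\right) = -9 + \left(-14\right) \left(-60\right) \left(-11\right) = -9 + 840 \left(-11\right) = -9 - 9240 = -9249$)
$o = -7251216$ ($o = \left(7 \cdot 4\right)^{2} \left(-9249\right) = 28^{2} \left(-9249\right) = 784 \left(-9249\right) = -7251216$)
$\frac{1}{o} = \frac{1}{-7251216} = - \frac{1}{7251216}$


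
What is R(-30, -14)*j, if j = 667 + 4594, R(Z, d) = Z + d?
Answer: -231484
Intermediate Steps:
j = 5261
R(-30, -14)*j = (-30 - 14)*5261 = -44*5261 = -231484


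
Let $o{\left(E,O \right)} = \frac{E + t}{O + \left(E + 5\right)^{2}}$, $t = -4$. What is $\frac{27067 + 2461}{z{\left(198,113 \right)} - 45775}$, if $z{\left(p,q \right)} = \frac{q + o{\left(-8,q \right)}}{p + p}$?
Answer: $- \frac{713278368}{1105734013} \approx -0.64507$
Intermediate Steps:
$o{\left(E,O \right)} = \frac{-4 + E}{O + \left(5 + E\right)^{2}}$ ($o{\left(E,O \right)} = \frac{E - 4}{O + \left(E + 5\right)^{2}} = \frac{-4 + E}{O + \left(5 + E\right)^{2}}$)
$z{\left(p,q \right)} = \frac{q - \frac{12}{9 + q}}{2 p}$ ($z{\left(p,q \right)} = \frac{q + \frac{-4 - 8}{q + \left(5 - 8\right)^{2}}}{p + p} = \frac{q + \frac{1}{q + \left(-3\right)^{2}} \left(-12\right)}{2 p} = \left(q + \frac{1}{q + 9} \left(-12\right)\right) \frac{1}{2 p} = \left(q + \frac{1}{9 + q} \left(-12\right)\right) \frac{1}{2 p} = \left(q - \frac{12}{9 + q}\right) \frac{1}{2 p} = \frac{q - \frac{12}{9 + q}}{2 p}$)
$\frac{27067 + 2461}{z{\left(198,113 \right)} - 45775} = \frac{27067 + 2461}{\frac{-12 + 113 \left(9 + 113\right)}{2 \cdot 198 \left(9 + 113\right)} - 45775} = \frac{29528}{\frac{1}{2} \cdot \frac{1}{198} \cdot \frac{1}{122} \left(-12 + 113 \cdot 122\right) - 45775} = \frac{29528}{\frac{1}{2} \cdot \frac{1}{198} \cdot \frac{1}{122} \left(-12 + 13786\right) - 45775} = \frac{29528}{\frac{1}{2} \cdot \frac{1}{198} \cdot \frac{1}{122} \cdot 13774 - 45775} = \frac{29528}{\frac{6887}{24156} - 45775} = \frac{29528}{- \frac{1105734013}{24156}} = 29528 \left(- \frac{24156}{1105734013}\right) = - \frac{713278368}{1105734013}$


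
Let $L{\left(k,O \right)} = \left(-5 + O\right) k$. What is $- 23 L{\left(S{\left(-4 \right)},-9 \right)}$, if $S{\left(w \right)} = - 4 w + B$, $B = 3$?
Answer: $6118$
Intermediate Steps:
$S{\left(w \right)} = 3 - 4 w$ ($S{\left(w \right)} = - 4 w + 3 = 3 - 4 w$)
$L{\left(k,O \right)} = k \left(-5 + O\right)$
$- 23 L{\left(S{\left(-4 \right)},-9 \right)} = - 23 \left(3 - -16\right) \left(-5 - 9\right) = - 23 \left(3 + 16\right) \left(-14\right) = - 23 \cdot 19 \left(-14\right) = \left(-23\right) \left(-266\right) = 6118$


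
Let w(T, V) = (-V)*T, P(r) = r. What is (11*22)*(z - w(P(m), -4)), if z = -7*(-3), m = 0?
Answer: 5082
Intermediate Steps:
w(T, V) = -T*V
z = 21
(11*22)*(z - w(P(m), -4)) = (11*22)*(21 - (-1)*0*(-4)) = 242*(21 - 1*0) = 242*(21 + 0) = 242*21 = 5082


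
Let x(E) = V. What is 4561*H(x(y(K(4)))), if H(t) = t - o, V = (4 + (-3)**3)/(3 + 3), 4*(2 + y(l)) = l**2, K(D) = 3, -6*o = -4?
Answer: -41049/2 ≈ -20525.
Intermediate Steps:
o = 2/3 (o = -1/6*(-4) = 2/3 ≈ 0.66667)
y(l) = -2 + l**2/4
V = -23/6 (V = (4 - 27)/6 = -23*1/6 = -23/6 ≈ -3.8333)
x(E) = -23/6
H(t) = -2/3 + t (H(t) = t - 1*2/3 = t - 2/3 = -2/3 + t)
4561*H(x(y(K(4)))) = 4561*(-2/3 - 23/6) = 4561*(-9/2) = -41049/2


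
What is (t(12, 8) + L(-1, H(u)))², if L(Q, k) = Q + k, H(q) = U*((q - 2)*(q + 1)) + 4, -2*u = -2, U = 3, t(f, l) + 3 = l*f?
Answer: 8100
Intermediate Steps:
t(f, l) = -3 + f*l (t(f, l) = -3 + l*f = -3 + f*l)
u = 1 (u = -½*(-2) = 1)
H(q) = 4 + 3*(1 + q)*(-2 + q) (H(q) = 3*((q - 2)*(q + 1)) + 4 = 3*((-2 + q)*(1 + q)) + 4 = 3*((1 + q)*(-2 + q)) + 4 = 3*(1 + q)*(-2 + q) + 4 = 4 + 3*(1 + q)*(-2 + q))
(t(12, 8) + L(-1, H(u)))² = ((-3 + 12*8) + (-1 + (-2 - 3*1 + 3*1²)))² = ((-3 + 96) + (-1 + (-2 - 3 + 3*1)))² = (93 + (-1 + (-2 - 3 + 3)))² = (93 + (-1 - 2))² = (93 - 3)² = 90² = 8100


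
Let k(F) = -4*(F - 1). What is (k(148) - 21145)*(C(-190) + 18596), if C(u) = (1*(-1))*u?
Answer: -408276138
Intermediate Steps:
C(u) = -u
k(F) = 4 - 4*F (k(F) = -4*(-1 + F) = 4 - 4*F)
(k(148) - 21145)*(C(-190) + 18596) = ((4 - 4*148) - 21145)*(-1*(-190) + 18596) = ((4 - 592) - 21145)*(190 + 18596) = (-588 - 21145)*18786 = -21733*18786 = -408276138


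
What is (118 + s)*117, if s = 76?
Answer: 22698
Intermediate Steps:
(118 + s)*117 = (118 + 76)*117 = 194*117 = 22698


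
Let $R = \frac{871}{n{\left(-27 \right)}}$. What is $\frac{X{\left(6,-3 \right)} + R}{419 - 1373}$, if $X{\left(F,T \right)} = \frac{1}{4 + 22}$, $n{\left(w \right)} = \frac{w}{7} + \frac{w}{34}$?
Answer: $\frac{5388641}{27458028} \approx 0.19625$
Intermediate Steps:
$n{\left(w \right)} = \frac{41 w}{238}$ ($n{\left(w \right)} = w \frac{1}{7} + w \frac{1}{34} = \frac{w}{7} + \frac{w}{34} = \frac{41 w}{238}$)
$X{\left(F,T \right)} = \frac{1}{26}$
$R = - \frac{207298}{1107}$ ($R = \frac{871}{\frac{41}{238} \left(-27\right)} = \frac{871}{- \frac{1107}{238}} = 871 \left(- \frac{238}{1107}\right) = - \frac{207298}{1107} \approx -187.26$)
$\frac{X{\left(6,-3 \right)} + R}{419 - 1373} = \frac{\frac{1}{26} - \frac{207298}{1107}}{419 - 1373} = - \frac{5388641}{28782 \left(-954\right)} = \left(- \frac{5388641}{28782}\right) \left(- \frac{1}{954}\right) = \frac{5388641}{27458028}$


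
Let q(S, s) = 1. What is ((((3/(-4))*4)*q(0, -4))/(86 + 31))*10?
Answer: -10/39 ≈ -0.25641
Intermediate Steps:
((((3/(-4))*4)*q(0, -4))/(86 + 31))*10 = ((((3/(-4))*4)*1)/(86 + 31))*10 = ((((3*(-¼))*4)*1)/117)*10 = ((-¾*4*1)/117)*10 = ((-3*1)/117)*10 = ((1/117)*(-3))*10 = -1/39*10 = -10/39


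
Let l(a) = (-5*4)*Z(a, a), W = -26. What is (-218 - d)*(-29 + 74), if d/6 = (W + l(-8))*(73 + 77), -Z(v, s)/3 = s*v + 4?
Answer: -164196810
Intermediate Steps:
Z(v, s) = -12 - 3*s*v (Z(v, s) = -3*(s*v + 4) = -3*(4 + s*v) = -12 - 3*s*v)
l(a) = 240 + 60*a² (l(a) = (-5*4)*(-12 - 3*a*a) = -20*(-12 - 3*a²) = 240 + 60*a²)
d = 3648600 (d = 6*((-26 + (240 + 60*(-8)²))*(73 + 77)) = 6*((-26 + (240 + 60*64))*150) = 6*((-26 + (240 + 3840))*150) = 6*((-26 + 4080)*150) = 6*(4054*150) = 6*608100 = 3648600)
(-218 - d)*(-29 + 74) = (-218 - 1*3648600)*(-29 + 74) = (-218 - 3648600)*45 = -3648818*45 = -164196810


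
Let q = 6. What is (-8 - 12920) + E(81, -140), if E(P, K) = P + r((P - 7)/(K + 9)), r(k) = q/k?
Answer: -475732/37 ≈ -12858.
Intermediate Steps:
r(k) = 6/k
E(P, K) = P + 6*(9 + K)/(-7 + P) (E(P, K) = P + 6/(((P - 7)/(K + 9))) = P + 6/(((-7 + P)/(9 + K))) = P + 6*((9 + K)/(-7 + P)) = P + 6*(9 + K)/(-7 + P))
(-8 - 12920) + E(81, -140) = (-8 - 12920) + (54 + 6*(-140) + 81*(-7 + 81))/(-7 + 81) = -12928 + (54 - 840 + 81*74)/74 = -12928 + (54 - 840 + 5994)/74 = -12928 + (1/74)*5208 = -12928 + 2604/37 = -475732/37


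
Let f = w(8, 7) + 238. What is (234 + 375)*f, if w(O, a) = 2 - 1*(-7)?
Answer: 150423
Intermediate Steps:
w(O, a) = 9 (w(O, a) = 2 + 7 = 9)
f = 247 (f = 9 + 238 = 247)
(234 + 375)*f = (234 + 375)*247 = 609*247 = 150423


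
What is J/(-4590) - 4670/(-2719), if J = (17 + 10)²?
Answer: 720487/462230 ≈ 1.5587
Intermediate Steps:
J = 729 (J = 27² = 729)
J/(-4590) - 4670/(-2719) = 729/(-4590) - 4670/(-2719) = 729*(-1/4590) - 4670*(-1/2719) = -27/170 + 4670/2719 = 720487/462230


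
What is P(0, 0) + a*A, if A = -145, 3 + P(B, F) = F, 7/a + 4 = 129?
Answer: -278/25 ≈ -11.120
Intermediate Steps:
a = 7/125 (a = 7/(-4 + 129) = 7/125 ≈ 0.056000)
P(B, F) = -3 + F
P(0, 0) + a*A = (-3 + 0) + (7/125)*(-145) = -3 - 203/25 = -278/25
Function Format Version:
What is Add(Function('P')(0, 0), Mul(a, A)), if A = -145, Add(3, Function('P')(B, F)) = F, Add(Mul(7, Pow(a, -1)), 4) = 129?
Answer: Rational(-278, 25) ≈ -11.120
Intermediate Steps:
a = Rational(7, 125) (a = Mul(7, Pow(Add(-4, 129), -1)) = Mul(7, Pow(125, -1)) = Mul(7, Rational(1, 125)) = Rational(7, 125) ≈ 0.056000)
Function('P')(B, F) = Add(-3, F)
Add(Function('P')(0, 0), Mul(a, A)) = Add(Add(-3, 0), Mul(Rational(7, 125), -145)) = Add(-3, Rational(-203, 25)) = Rational(-278, 25)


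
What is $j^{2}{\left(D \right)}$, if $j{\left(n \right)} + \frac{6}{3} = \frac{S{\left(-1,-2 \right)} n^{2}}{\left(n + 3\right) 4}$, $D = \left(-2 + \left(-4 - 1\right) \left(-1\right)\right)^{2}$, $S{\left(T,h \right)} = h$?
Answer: $\frac{1849}{64} \approx 28.891$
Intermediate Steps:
$D = 9$ ($D = \left(-2 - -5\right)^{2} = \left(-2 + 5\right)^{2} = 3^{2} = 9$)
$j{\left(n \right)} = -2 - \frac{2 n^{2}}{12 + 4 n}$ ($j{\left(n \right)} = -2 + \frac{\left(-2\right) n^{2}}{\left(n + 3\right) 4} = -2 + \frac{\left(-2\right) n^{2}}{\left(3 + n\right) 4} = -2 + \frac{\left(-2\right) n^{2}}{12 + 4 n} = -2 - \frac{2 n^{2}}{12 + 4 n}$)
$j^{2}{\left(D \right)} = \left(\frac{-12 - 9^{2} - 36}{2 \left(3 + 9\right)}\right)^{2} = \left(\frac{-12 - 81 - 36}{2 \cdot 12}\right)^{2} = \left(\frac{1}{2} \cdot \frac{1}{12} \left(-12 - 81 - 36\right)\right)^{2} = \left(\frac{1}{2} \cdot \frac{1}{12} \left(-129\right)\right)^{2} = \left(- \frac{43}{8}\right)^{2} = \frac{1849}{64}$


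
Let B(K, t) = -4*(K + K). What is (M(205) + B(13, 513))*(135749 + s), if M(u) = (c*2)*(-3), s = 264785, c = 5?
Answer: -53671556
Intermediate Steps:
B(K, t) = -8*K
M(u) = -30 (M(u) = (5*2)*(-3) = 10*(-3) = -30)
(M(205) + B(13, 513))*(135749 + s) = (-30 - 8*13)*(135749 + 264785) = (-30 - 104)*400534 = -134*400534 = -53671556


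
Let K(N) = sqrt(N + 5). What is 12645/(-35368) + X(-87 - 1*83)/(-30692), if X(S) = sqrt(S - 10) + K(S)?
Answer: -12645/35368 - 3*I*sqrt(5)/15346 - I*sqrt(165)/30692 ≈ -0.35753 - 0.00085565*I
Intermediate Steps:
K(N) = sqrt(5 + N)
X(S) = sqrt(-10 + S) + sqrt(5 + S) (X(S) = sqrt(S - 10) + sqrt(5 + S) = sqrt(-10 + S) + sqrt(5 + S))
12645/(-35368) + X(-87 - 1*83)/(-30692) = 12645/(-35368) + (sqrt(-10 + (-87 - 1*83)) + sqrt(5 + (-87 - 1*83)))/(-30692) = 12645*(-1/35368) + (sqrt(-10 + (-87 - 83)) + sqrt(5 + (-87 - 83)))*(-1/30692) = -12645/35368 + (sqrt(-10 - 170) + sqrt(5 - 170))*(-1/30692) = -12645/35368 + (sqrt(-180) + sqrt(-165))*(-1/30692) = -12645/35368 + (6*I*sqrt(5) + I*sqrt(165))*(-1/30692) = -12645/35368 + (I*sqrt(165) + 6*I*sqrt(5))*(-1/30692) = -12645/35368 + (-3*I*sqrt(5)/15346 - I*sqrt(165)/30692) = -12645/35368 - 3*I*sqrt(5)/15346 - I*sqrt(165)/30692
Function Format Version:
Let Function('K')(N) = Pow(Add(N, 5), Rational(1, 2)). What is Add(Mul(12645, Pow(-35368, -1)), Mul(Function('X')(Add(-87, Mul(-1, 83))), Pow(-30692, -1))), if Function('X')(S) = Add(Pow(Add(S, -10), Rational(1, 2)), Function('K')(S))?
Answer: Add(Rational(-12645, 35368), Mul(Rational(-3, 15346), I, Pow(5, Rational(1, 2))), Mul(Rational(-1, 30692), I, Pow(165, Rational(1, 2)))) ≈ Add(-0.35753, Mul(-0.00085565, I))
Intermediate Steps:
Function('K')(N) = Pow(Add(5, N), Rational(1, 2))
Function('X')(S) = Add(Pow(Add(-10, S), Rational(1, 2)), Pow(Add(5, S), Rational(1, 2))) (Function('X')(S) = Add(Pow(Add(S, -10), Rational(1, 2)), Pow(Add(5, S), Rational(1, 2))) = Add(Pow(Add(-10, S), Rational(1, 2)), Pow(Add(5, S), Rational(1, 2))))
Add(Mul(12645, Pow(-35368, -1)), Mul(Function('X')(Add(-87, Mul(-1, 83))), Pow(-30692, -1))) = Add(Mul(12645, Pow(-35368, -1)), Mul(Add(Pow(Add(-10, Add(-87, Mul(-1, 83))), Rational(1, 2)), Pow(Add(5, Add(-87, Mul(-1, 83))), Rational(1, 2))), Pow(-30692, -1))) = Add(Mul(12645, Rational(-1, 35368)), Mul(Add(Pow(Add(-10, Add(-87, -83)), Rational(1, 2)), Pow(Add(5, Add(-87, -83)), Rational(1, 2))), Rational(-1, 30692))) = Add(Rational(-12645, 35368), Mul(Add(Pow(Add(-10, -170), Rational(1, 2)), Pow(Add(5, -170), Rational(1, 2))), Rational(-1, 30692))) = Add(Rational(-12645, 35368), Mul(Add(Pow(-180, Rational(1, 2)), Pow(-165, Rational(1, 2))), Rational(-1, 30692))) = Add(Rational(-12645, 35368), Mul(Add(Mul(6, I, Pow(5, Rational(1, 2))), Mul(I, Pow(165, Rational(1, 2)))), Rational(-1, 30692))) = Add(Rational(-12645, 35368), Mul(Add(Mul(I, Pow(165, Rational(1, 2))), Mul(6, I, Pow(5, Rational(1, 2)))), Rational(-1, 30692))) = Add(Rational(-12645, 35368), Add(Mul(Rational(-3, 15346), I, Pow(5, Rational(1, 2))), Mul(Rational(-1, 30692), I, Pow(165, Rational(1, 2))))) = Add(Rational(-12645, 35368), Mul(Rational(-3, 15346), I, Pow(5, Rational(1, 2))), Mul(Rational(-1, 30692), I, Pow(165, Rational(1, 2))))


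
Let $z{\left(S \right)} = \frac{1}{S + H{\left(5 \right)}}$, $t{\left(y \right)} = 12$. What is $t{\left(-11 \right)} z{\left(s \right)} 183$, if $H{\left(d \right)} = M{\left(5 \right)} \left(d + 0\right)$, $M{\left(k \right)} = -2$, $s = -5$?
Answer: $- \frac{732}{5} \approx -146.4$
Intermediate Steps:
$H{\left(d \right)} = - 2 d$ ($H{\left(d \right)} = - 2 \left(d + 0\right) = - 2 d$)
$z{\left(S \right)} = \frac{1}{-10 + S}$ ($z{\left(S \right)} = \frac{1}{S - 10} = \frac{1}{-10 + S}$)
$t{\left(-11 \right)} z{\left(s \right)} 183 = \frac{12}{-10 - 5} \cdot 183 = \frac{12}{-15} \cdot 183 = 12 \left(- \frac{1}{15}\right) 183 = \left(- \frac{4}{5}\right) 183 = - \frac{732}{5}$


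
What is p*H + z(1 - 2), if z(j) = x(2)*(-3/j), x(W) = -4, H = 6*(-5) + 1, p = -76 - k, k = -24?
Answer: 1496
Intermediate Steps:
p = -52 (p = -76 - 1*(-24) = -76 + 24 = -52)
H = -29 (H = -30 + 1 = -29)
z(j) = 12/j (z(j) = -(-12)/j = 12/j)
p*H + z(1 - 2) = -52*(-29) + 12/(1 - 2) = 1508 + 12/(-1) = 1508 + 12*(-1) = 1508 - 12 = 1496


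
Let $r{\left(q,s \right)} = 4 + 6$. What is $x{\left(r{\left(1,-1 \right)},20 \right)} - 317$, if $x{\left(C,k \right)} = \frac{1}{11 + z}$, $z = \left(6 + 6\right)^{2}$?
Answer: $- \frac{49134}{155} \approx -316.99$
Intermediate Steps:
$r{\left(q,s \right)} = 10$
$z = 144$ ($z = 12^{2} = 144$)
$x{\left(C,k \right)} = \frac{1}{155}$ ($x{\left(C,k \right)} = \frac{1}{11 + 144} = \frac{1}{155}$)
$x{\left(r{\left(1,-1 \right)},20 \right)} - 317 = \frac{1}{155} - 317 = - \frac{49134}{155}$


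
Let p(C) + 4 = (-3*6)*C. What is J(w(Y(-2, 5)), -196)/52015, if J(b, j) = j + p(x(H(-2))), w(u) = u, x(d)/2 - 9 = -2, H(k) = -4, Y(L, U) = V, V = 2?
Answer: -452/52015 ≈ -0.0086898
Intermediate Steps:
Y(L, U) = 2
x(d) = 14 (x(d) = 18 + 2*(-2) = 18 - 4 = 14)
p(C) = -4 - 18*C (p(C) = -4 + (-3*6)*C = -4 - 18*C)
J(b, j) = -256 + j (J(b, j) = j + (-4 - 18*14) = j + (-4 - 252) = j - 256 = -256 + j)
J(w(Y(-2, 5)), -196)/52015 = (-256 - 196)/52015 = -452*1/52015 = -452/52015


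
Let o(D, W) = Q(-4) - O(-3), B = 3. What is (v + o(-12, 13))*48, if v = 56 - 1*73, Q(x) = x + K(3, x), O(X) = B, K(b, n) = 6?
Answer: -864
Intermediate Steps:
O(X) = 3
Q(x) = 6 + x (Q(x) = x + 6 = 6 + x)
o(D, W) = -1 (o(D, W) = (6 - 4) - 1*3 = 2 - 3 = -1)
v = -17 (v = 56 - 73 = -17)
(v + o(-12, 13))*48 = (-17 - 1)*48 = -18*48 = -864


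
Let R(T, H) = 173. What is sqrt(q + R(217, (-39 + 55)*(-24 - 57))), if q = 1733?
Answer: sqrt(1906) ≈ 43.658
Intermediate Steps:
sqrt(q + R(217, (-39 + 55)*(-24 - 57))) = sqrt(1733 + 173) = sqrt(1906)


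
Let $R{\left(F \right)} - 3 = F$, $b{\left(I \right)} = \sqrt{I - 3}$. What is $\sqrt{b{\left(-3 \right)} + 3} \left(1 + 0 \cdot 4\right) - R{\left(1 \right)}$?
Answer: $-4 + \sqrt{3 + i \sqrt{6}} \approx -2.1462 + 0.66068 i$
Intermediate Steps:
$b{\left(I \right)} = \sqrt{-3 + I}$
$R{\left(F \right)} = 3 + F$
$\sqrt{b{\left(-3 \right)} + 3} \left(1 + 0 \cdot 4\right) - R{\left(1 \right)} = \sqrt{\sqrt{-3 - 3} + 3} \left(1 + 0 \cdot 4\right) - \left(3 + 1\right) = \sqrt{\sqrt{-6} + 3} \left(1 + 0\right) - 4 = \sqrt{i \sqrt{6} + 3} \cdot 1 - 4 = \sqrt{3 + i \sqrt{6}} \cdot 1 - 4 = \sqrt{3 + i \sqrt{6}} - 4 = -4 + \sqrt{3 + i \sqrt{6}}$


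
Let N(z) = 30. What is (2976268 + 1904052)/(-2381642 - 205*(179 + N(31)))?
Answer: -4880320/2424487 ≈ -2.0129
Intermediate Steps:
(2976268 + 1904052)/(-2381642 - 205*(179 + N(31))) = (2976268 + 1904052)/(-2381642 - 205*(179 + 30)) = 4880320/(-2381642 - 205*209) = 4880320/(-2381642 - 42845) = 4880320/(-2424487) = 4880320*(-1/2424487) = -4880320/2424487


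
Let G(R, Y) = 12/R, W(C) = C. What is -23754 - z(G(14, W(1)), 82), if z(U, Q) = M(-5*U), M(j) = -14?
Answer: -23740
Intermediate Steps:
z(U, Q) = -14
-23754 - z(G(14, W(1)), 82) = -23754 - 1*(-14) = -23754 + 14 = -23740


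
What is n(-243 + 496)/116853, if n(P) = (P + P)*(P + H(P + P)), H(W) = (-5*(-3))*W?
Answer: 360778/10623 ≈ 33.962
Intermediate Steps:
H(W) = 15*W
n(P) = 62*P² (n(P) = (P + P)*(P + 15*(P + P)) = (2*P)*(P + 15*(2*P)) = (2*P)*(P + 30*P) = (2*P)*(31*P) = 62*P²)
n(-243 + 496)/116853 = (62*(-243 + 496)²)/116853 = (62*253²)*(1/116853) = (62*64009)*(1/116853) = 3968558*(1/116853) = 360778/10623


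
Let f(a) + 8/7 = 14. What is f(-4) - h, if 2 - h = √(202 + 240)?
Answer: 76/7 + √442 ≈ 31.881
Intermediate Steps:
f(a) = 90/7 (f(a) = -8/7 + 14 = 90/7)
h = 2 - √442 (h = 2 - √(202 + 240) = 2 - √442 ≈ -19.024)
f(-4) - h = 90/7 - (2 - √442) = 90/7 + (-2 + √442) = 76/7 + √442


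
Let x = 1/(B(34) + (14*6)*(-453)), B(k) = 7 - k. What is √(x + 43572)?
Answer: √7019982909197/12693 ≈ 208.74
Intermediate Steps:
x = -1/38079 (x = 1/((7 - 1*34) + (14*6)*(-453)) = 1/((7 - 34) + 84*(-453)) = 1/(-27 - 38052) = 1/(-38079) = -1/38079 ≈ -2.6261e-5)
√(x + 43572) = √(-1/38079 + 43572) = √(1659178187/38079) = √7019982909197/12693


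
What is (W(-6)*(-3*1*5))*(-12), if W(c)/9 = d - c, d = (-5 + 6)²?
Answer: 11340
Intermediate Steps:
d = 1 (d = 1² = 1)
W(c) = 9 - 9*c (W(c) = 9*(1 - c) = 9 - 9*c)
(W(-6)*(-3*1*5))*(-12) = ((9 - 9*(-6))*(-3*1*5))*(-12) = ((9 + 54)*(-3*5))*(-12) = (63*(-15))*(-12) = -945*(-12) = 11340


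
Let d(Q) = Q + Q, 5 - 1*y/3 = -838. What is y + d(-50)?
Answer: 2429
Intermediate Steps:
y = 2529 (y = 15 - 3*(-838) = 15 + 2514 = 2529)
d(Q) = 2*Q
y + d(-50) = 2529 + 2*(-50) = 2529 - 100 = 2429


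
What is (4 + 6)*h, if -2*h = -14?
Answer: 70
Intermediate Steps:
h = 7 (h = -1/2*(-14) = 7)
(4 + 6)*h = (4 + 6)*7 = 10*7 = 70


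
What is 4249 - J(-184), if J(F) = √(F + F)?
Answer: 4249 - 4*I*√23 ≈ 4249.0 - 19.183*I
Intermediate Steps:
J(F) = √2*√F (J(F) = √(2*F) = √2*√F)
4249 - J(-184) = 4249 - √2*√(-184) = 4249 - √2*2*I*√46 = 4249 - 4*I*√23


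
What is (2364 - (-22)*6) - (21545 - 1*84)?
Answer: -18965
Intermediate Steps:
(2364 - (-22)*6) - (21545 - 1*84) = (2364 - 1*(-132)) - (21545 - 84) = (2364 + 132) - 1*21461 = 2496 - 21461 = -18965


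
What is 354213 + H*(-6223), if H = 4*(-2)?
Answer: 403997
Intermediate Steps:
H = -8
354213 + H*(-6223) = 354213 - 8*(-6223) = 354213 + 49784 = 403997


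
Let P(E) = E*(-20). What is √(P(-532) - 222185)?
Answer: 3*I*√23505 ≈ 459.94*I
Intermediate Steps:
P(E) = -20*E
√(P(-532) - 222185) = √(-20*(-532) - 222185) = √(10640 - 222185) = √(-211545) = 3*I*√23505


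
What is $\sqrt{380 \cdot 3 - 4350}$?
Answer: $i \sqrt{3210} \approx 56.657 i$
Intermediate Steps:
$\sqrt{380 \cdot 3 - 4350} = \sqrt{1140 - 4350} = \sqrt{-3210} = i \sqrt{3210}$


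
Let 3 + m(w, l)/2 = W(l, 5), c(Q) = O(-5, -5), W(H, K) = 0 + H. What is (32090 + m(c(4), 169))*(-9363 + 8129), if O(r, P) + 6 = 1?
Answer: -40008748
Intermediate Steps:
W(H, K) = H
O(r, P) = -5 (O(r, P) = -6 + 1 = -5)
c(Q) = -5
m(w, l) = -6 + 2*l
(32090 + m(c(4), 169))*(-9363 + 8129) = (32090 + (-6 + 2*169))*(-9363 + 8129) = (32090 + (-6 + 338))*(-1234) = (32090 + 332)*(-1234) = 32422*(-1234) = -40008748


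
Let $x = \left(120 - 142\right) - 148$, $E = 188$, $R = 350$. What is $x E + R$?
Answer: $-31610$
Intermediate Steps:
$x = -170$ ($x = -22 - 148 = -170$)
$x E + R = \left(-170\right) 188 + 350 = -31960 + 350 = -31610$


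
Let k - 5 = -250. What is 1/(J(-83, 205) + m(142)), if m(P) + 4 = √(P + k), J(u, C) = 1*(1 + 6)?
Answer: 3/112 - I*√103/112 ≈ 0.026786 - 0.090615*I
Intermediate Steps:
k = -245 (k = 5 - 250 = -245)
J(u, C) = 7 (J(u, C) = 1*7 = 7)
m(P) = -4 + √(-245 + P) (m(P) = -4 + √(P - 245) = -4 + √(-245 + P))
1/(J(-83, 205) + m(142)) = 1/(7 + (-4 + √(-245 + 142))) = 1/(7 + (-4 + √(-103))) = 1/(7 + (-4 + I*√103)) = 1/(3 + I*√103)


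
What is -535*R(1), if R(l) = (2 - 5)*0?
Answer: 0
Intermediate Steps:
R(l) = 0 (R(l) = -3*0 = 0)
-535*R(1) = -535*0 = 0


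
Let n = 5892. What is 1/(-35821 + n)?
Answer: -1/29929 ≈ -3.3412e-5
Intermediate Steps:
1/(-35821 + n) = 1/(-35821 + 5892) = 1/(-29929) = -1/29929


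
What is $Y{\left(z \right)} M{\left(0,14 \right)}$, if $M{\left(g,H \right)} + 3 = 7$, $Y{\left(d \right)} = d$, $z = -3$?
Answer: $-12$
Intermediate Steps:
$M{\left(g,H \right)} = 4$ ($M{\left(g,H \right)} = -3 + 7 = 4$)
$Y{\left(z \right)} M{\left(0,14 \right)} = \left(-3\right) 4 = -12$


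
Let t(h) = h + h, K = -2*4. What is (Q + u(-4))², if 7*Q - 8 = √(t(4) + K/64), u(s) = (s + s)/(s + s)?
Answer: 1863/392 + 45*√14/98 ≈ 6.4707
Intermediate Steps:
K = -8
t(h) = 2*h
u(s) = 1 (u(s) = (2*s)/((2*s)) = (2*s)*(1/(2*s)) = 1)
Q = 8/7 + 3*√14/28 (Q = 8/7 + √(2*4 - 8/64)/7 = 8/7 + √(8 - 8*1/64)/7 = 8/7 + √(8 - ⅛)/7 = 8/7 + √(63/8)/7 = 8/7 + (3*√14/4)/7 = 8/7 + 3*√14/28 ≈ 1.5437)
(Q + u(-4))² = ((8/7 + 3*√14/28) + 1)² = (15/7 + 3*√14/28)²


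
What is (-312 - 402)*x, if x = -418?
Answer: 298452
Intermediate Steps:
(-312 - 402)*x = (-312 - 402)*(-418) = -714*(-418) = 298452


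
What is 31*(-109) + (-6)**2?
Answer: -3343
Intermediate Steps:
31*(-109) + (-6)**2 = -3379 + 36 = -3343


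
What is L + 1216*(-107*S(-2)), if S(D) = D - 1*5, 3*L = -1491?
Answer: 910287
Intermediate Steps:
L = -497 (L = (⅓)*(-1491) = -497)
S(D) = -5 + D (S(D) = D - 5 = -5 + D)
L + 1216*(-107*S(-2)) = -497 + 1216*(-107*(-5 - 2)) = -497 + 1216*(-107*(-7)) = -497 + 1216*749 = -497 + 910784 = 910287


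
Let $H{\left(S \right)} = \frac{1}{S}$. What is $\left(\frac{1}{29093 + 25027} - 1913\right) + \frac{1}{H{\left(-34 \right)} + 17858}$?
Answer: $- \frac{62861358369509}{32860094520} \approx -1913.0$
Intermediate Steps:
$\left(\frac{1}{29093 + 25027} - 1913\right) + \frac{1}{H{\left(-34 \right)} + 17858} = \left(\frac{1}{29093 + 25027} - 1913\right) + \frac{1}{\frac{1}{-34} + 17858} = \left(\frac{1}{54120} - 1913\right) + \frac{1}{- \frac{1}{34} + 17858} = \left(\frac{1}{54120} - 1913\right) + \frac{1}{\frac{607171}{34}} = - \frac{103531559}{54120} + \frac{34}{607171} = - \frac{62861358369509}{32860094520}$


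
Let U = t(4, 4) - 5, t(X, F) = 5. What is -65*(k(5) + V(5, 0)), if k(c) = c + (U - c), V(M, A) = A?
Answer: 0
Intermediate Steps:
U = 0 (U = 5 - 5 = 0)
k(c) = 0 (k(c) = c + (0 - c) = c - c = 0)
-65*(k(5) + V(5, 0)) = -65*(0 + 0) = -65*0 = 0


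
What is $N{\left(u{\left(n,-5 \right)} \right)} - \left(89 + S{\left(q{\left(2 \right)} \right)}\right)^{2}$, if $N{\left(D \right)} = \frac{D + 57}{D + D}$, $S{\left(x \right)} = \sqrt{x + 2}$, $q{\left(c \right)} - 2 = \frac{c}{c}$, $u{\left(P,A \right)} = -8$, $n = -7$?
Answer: $- \frac{126865}{16} - 178 \sqrt{5} \approx -8327.1$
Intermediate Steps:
$q{\left(c \right)} = 3$ ($q{\left(c \right)} = 2 + \frac{c}{c} = 2 + 1 = 3$)
$S{\left(x \right)} = \sqrt{2 + x}$
$N{\left(D \right)} = \frac{57 + D}{2 D}$
$N{\left(u{\left(n,-5 \right)} \right)} - \left(89 + S{\left(q{\left(2 \right)} \right)}\right)^{2} = \frac{57 - 8}{2 \left(-8\right)} - \left(89 + \sqrt{2 + 3}\right)^{2} = \frac{1}{2} \left(- \frac{1}{8}\right) 49 - \left(89 + \sqrt{5}\right)^{2} = - \frac{49}{16} - \left(89 + \sqrt{5}\right)^{2}$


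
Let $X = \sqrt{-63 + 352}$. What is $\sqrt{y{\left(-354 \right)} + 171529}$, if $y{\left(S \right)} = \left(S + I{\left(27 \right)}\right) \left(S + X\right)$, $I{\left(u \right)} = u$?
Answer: $8 \sqrt{4402} \approx 530.78$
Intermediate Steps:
$X = 17$ ($X = \sqrt{289} = 17$)
$y{\left(S \right)} = \left(17 + S\right) \left(27 + S\right)$ ($y{\left(S \right)} = \left(S + 27\right) \left(S + 17\right) = \left(27 + S\right) \left(17 + S\right) = \left(17 + S\right) \left(27 + S\right)$)
$\sqrt{y{\left(-354 \right)} + 171529} = \sqrt{\left(459 + \left(-354\right)^{2} + 44 \left(-354\right)\right) + 171529} = \sqrt{\left(459 + 125316 - 15576\right) + 171529} = \sqrt{110199 + 171529} = \sqrt{281728} = 8 \sqrt{4402}$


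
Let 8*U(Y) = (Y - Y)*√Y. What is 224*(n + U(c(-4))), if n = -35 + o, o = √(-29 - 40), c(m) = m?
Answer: -7840 + 224*I*√69 ≈ -7840.0 + 1860.7*I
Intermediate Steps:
o = I*√69 (o = √(-69) = I*√69 ≈ 8.3066*I)
n = -35 + I*√69 ≈ -35.0 + 8.3066*I
U(Y) = 0 (U(Y) = ((Y - Y)*√Y)/8 = (0*√Y)/8 = (⅛)*0 = 0)
224*(n + U(c(-4))) = 224*((-35 + I*√69) + 0) = 224*(-35 + I*√69) = -7840 + 224*I*√69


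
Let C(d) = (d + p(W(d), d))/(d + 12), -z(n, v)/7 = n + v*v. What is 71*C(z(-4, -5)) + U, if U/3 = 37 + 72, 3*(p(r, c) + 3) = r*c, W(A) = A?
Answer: -152206/45 ≈ -3382.4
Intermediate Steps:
z(n, v) = -7*n - 7*v² (z(n, v) = -7*(n + v*v) = -7*(n + v²) = -7*n - 7*v²)
p(r, c) = -3 + c*r/3 (p(r, c) = -3 + (r*c)/3 = -3 + (c*r)/3 = -3 + c*r/3)
C(d) = (-3 + d + d²/3)/(12 + d) (C(d) = (d + (-3 + d*d/3))/(d + 12) = (d + (-3 + d²/3))/(12 + d) = (-3 + d + d²/3)/(12 + d))
U = 327 (U = 3*(37 + 72) = 3*109 = 327)
71*C(z(-4, -5)) + U = 71*((-3 + (-7*(-4) - 7*(-5)²) + (-7*(-4) - 7*(-5)²)²/3)/(12 + (-7*(-4) - 7*(-5)²))) + 327 = 71*((-3 + (28 - 7*25) + (28 - 7*25)²/3)/(12 + (28 - 7*25))) + 327 = 71*((-3 + (28 - 175) + (28 - 175)²/3)/(12 + (28 - 175))) + 327 = 71*((-3 - 147 + (⅓)*(-147)²)/(12 - 147)) + 327 = 71*((-3 - 147 + (⅓)*21609)/(-135)) + 327 = 71*(-(-3 - 147 + 7203)/135) + 327 = 71*(-1/135*7053) + 327 = 71*(-2351/45) + 327 = -166921/45 + 327 = -152206/45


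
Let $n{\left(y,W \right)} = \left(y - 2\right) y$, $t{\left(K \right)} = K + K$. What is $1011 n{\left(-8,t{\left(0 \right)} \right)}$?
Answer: $80880$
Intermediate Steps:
$t{\left(K \right)} = 2 K$
$n{\left(y,W \right)} = y \left(-2 + y\right)$ ($n{\left(y,W \right)} = \left(-2 + y\right) y = y \left(-2 + y\right)$)
$1011 n{\left(-8,t{\left(0 \right)} \right)} = 1011 \left(- 8 \left(-2 - 8\right)\right) = 1011 \left(\left(-8\right) \left(-10\right)\right) = 1011 \cdot 80 = 80880$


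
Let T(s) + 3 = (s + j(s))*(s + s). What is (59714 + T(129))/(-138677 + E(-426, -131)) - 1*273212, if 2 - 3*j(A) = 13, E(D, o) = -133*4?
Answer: -38033661355/139209 ≈ -2.7321e+5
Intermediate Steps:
E(D, o) = -532
j(A) = -11/3 (j(A) = 2/3 - 1/3*13 = 2/3 - 13/3 = -11/3)
T(s) = -3 + 2*s*(-11/3 + s) (T(s) = -3 + (s - 11/3)*(s + s) = -3 + (-11/3 + s)*(2*s) = -3 + 2*s*(-11/3 + s))
(59714 + T(129))/(-138677 + E(-426, -131)) - 1*273212 = (59714 + (-3 + 2*129**2 - 22/3*129))/(-138677 - 532) - 1*273212 = (59714 + (-3 + 2*16641 - 946))/(-139209) - 273212 = (59714 + (-3 + 33282 - 946))*(-1/139209) - 273212 = (59714 + 32333)*(-1/139209) - 273212 = 92047*(-1/139209) - 273212 = -92047/139209 - 273212 = -38033661355/139209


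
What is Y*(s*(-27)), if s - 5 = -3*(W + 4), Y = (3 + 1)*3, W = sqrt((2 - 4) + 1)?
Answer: 2268 + 972*I ≈ 2268.0 + 972.0*I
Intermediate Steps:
W = I (W = sqrt(-2 + 1) = sqrt(-1) = I ≈ 1.0*I)
Y = 12 (Y = 4*3 = 12)
s = -7 - 3*I (s = 5 - 3*(I + 4) = 5 - 3*(4 + I) = 5 + (-12 - 3*I) = -7 - 3*I ≈ -7.0 - 3.0*I)
Y*(s*(-27)) = 12*((-7 - 3*I)*(-27)) = 12*(189 + 81*I) = 2268 + 972*I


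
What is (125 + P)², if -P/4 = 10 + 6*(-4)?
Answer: 32761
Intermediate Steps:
P = 56 (P = -4*(10 + 6*(-4)) = -4*(10 - 24) = -4*(-14) = 56)
(125 + P)² = (125 + 56)² = 181² = 32761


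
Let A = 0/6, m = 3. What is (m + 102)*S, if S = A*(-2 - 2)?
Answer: 0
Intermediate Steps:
A = 0 (A = 0*(⅙) = 0)
S = 0 (S = 0*(-2 - 2) = 0*(-4) = 0)
(m + 102)*S = (3 + 102)*0 = 105*0 = 0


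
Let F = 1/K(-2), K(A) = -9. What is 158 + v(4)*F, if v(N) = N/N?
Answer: 1421/9 ≈ 157.89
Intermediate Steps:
v(N) = 1
F = -⅑ (F = 1/(-9) = -⅑ ≈ -0.11111)
158 + v(4)*F = 158 + 1*(-⅑) = 158 - ⅑ = 1421/9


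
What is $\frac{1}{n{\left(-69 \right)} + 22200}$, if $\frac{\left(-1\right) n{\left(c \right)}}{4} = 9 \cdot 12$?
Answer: $\frac{1}{21768} \approx 4.5939 \cdot 10^{-5}$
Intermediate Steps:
$n{\left(c \right)} = -432$ ($n{\left(c \right)} = - 4 \cdot 9 \cdot 12 = \left(-4\right) 108 = -432$)
$\frac{1}{n{\left(-69 \right)} + 22200} = \frac{1}{-432 + 22200} = \frac{1}{21768}$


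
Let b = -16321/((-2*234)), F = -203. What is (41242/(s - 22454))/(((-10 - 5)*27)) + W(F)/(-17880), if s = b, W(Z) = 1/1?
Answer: 504973535/112559795928 ≈ 0.0044863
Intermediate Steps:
W(Z) = 1
b = 16321/468 (b = -16321/(-468) = -16321*(-1/468) = 16321/468 ≈ 34.874)
s = 16321/468 ≈ 34.874
(41242/(s - 22454))/(((-10 - 5)*27)) + W(F)/(-17880) = (41242/(16321/468 - 22454))/(((-10 - 5)*27)) + 1/(-17880) = (41242/(-10492151/468))/((-15*27)) + 1*(-1/17880) = (41242*(-468/10492151))/(-405) - 1/17880 = -19301256/10492151*(-1/405) - 1/17880 = 2144584/472146795 - 1/17880 = 504973535/112559795928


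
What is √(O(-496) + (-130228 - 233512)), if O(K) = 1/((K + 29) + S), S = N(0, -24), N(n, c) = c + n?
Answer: I*√87690803431/491 ≈ 603.11*I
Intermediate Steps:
S = -24 (S = -24 + 0 = -24)
O(K) = 1/(5 + K) (O(K) = 1/((K + 29) - 24) = 1/((29 + K) - 24) = 1/(5 + K))
√(O(-496) + (-130228 - 233512)) = √(1/(5 - 496) + (-130228 - 233512)) = √(1/(-491) - 363740) = √(-1/491 - 363740) = √(-178596341/491) = I*√87690803431/491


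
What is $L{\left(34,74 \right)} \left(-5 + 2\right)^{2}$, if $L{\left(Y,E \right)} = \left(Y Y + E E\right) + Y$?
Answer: $59994$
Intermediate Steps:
$L{\left(Y,E \right)} = Y + E^{2} + Y^{2}$ ($L{\left(Y,E \right)} = \left(Y^{2} + E^{2}\right) + Y = \left(E^{2} + Y^{2}\right) + Y = Y + E^{2} + Y^{2}$)
$L{\left(34,74 \right)} \left(-5 + 2\right)^{2} = \left(34 + 74^{2} + 34^{2}\right) \left(-5 + 2\right)^{2} = \left(34 + 5476 + 1156\right) \left(-3\right)^{2} = 6666 \cdot 9 = 59994$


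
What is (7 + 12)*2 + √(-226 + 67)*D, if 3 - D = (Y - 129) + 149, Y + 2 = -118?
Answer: 38 + 103*I*√159 ≈ 38.0 + 1298.8*I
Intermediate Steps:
Y = -120 (Y = -2 - 118 = -120)
D = 103 (D = 3 - ((-120 - 129) + 149) = 3 - (-249 + 149) = 3 - 1*(-100) = 3 + 100 = 103)
(7 + 12)*2 + √(-226 + 67)*D = (7 + 12)*2 + √(-226 + 67)*103 = 19*2 + √(-159)*103 = 38 + (I*√159)*103 = 38 + 103*I*√159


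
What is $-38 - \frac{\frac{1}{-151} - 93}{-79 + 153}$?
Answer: $- \frac{205284}{5587} \approx -36.743$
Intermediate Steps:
$-38 - \frac{\frac{1}{-151} - 93}{-79 + 153} = -38 - \frac{- \frac{1}{151} - 93}{74} = -38 - \left(- \frac{14044}{151}\right) \frac{1}{74} = -38 - - \frac{7022}{5587} = -38 + \frac{7022}{5587} = - \frac{205284}{5587}$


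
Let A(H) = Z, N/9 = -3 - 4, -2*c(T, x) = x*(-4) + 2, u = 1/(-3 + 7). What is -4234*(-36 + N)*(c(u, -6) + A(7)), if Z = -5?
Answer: -7544988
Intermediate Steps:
u = 1/4 ≈ 0.25000
c(T, x) = -1 + 2*x (c(T, x) = -(x*(-4) + 2)/2 = -(-4*x + 2)/2 = -(2 - 4*x)/2 = -1 + 2*x)
N = -63 (N = 9*(-3 - 4) = 9*(-7) = -63)
A(H) = -5
-4234*(-36 + N)*(c(u, -6) + A(7)) = -4234*(-36 - 63)*((-1 + 2*(-6)) - 5) = -(-419166)*((-1 - 12) - 5) = -(-419166)*(-13 - 5) = -(-419166)*(-18) = -4234*1782 = -7544988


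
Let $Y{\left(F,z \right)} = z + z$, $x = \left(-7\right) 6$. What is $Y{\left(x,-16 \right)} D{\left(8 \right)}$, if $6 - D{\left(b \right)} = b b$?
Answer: $1856$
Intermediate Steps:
$x = -42$
$D{\left(b \right)} = 6 - b^{2}$ ($D{\left(b \right)} = 6 - b b = 6 - b^{2}$)
$Y{\left(F,z \right)} = 2 z$
$Y{\left(x,-16 \right)} D{\left(8 \right)} = 2 \left(-16\right) \left(6 - 8^{2}\right) = - 32 \left(6 - 64\right) = \left(-32\right) \left(-58\right) = 1856$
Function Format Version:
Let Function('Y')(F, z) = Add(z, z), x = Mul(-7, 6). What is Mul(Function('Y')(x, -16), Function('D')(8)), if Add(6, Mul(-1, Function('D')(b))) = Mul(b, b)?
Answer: 1856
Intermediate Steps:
x = -42
Function('D')(b) = Add(6, Mul(-1, Pow(b, 2))) (Function('D')(b) = Add(6, Mul(-1, Mul(b, b))) = Add(6, Mul(-1, Pow(b, 2))))
Function('Y')(F, z) = Mul(2, z)
Mul(Function('Y')(x, -16), Function('D')(8)) = Mul(Mul(2, -16), Add(6, Mul(-1, Pow(8, 2)))) = Mul(-32, Add(6, Mul(-1, 64))) = Mul(-32, Add(6, -64)) = Mul(-32, -58) = 1856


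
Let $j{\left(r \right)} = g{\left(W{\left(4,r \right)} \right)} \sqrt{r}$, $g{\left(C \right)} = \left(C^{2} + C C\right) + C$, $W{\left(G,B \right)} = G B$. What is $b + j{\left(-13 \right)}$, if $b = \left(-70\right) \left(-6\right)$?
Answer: $420 + 5356 i \sqrt{13} \approx 420.0 + 19311.0 i$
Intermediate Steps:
$b = 420$
$W{\left(G,B \right)} = B G$
$g{\left(C \right)} = C + 2 C^{2}$ ($g{\left(C \right)} = \left(C^{2} + C^{2}\right) + C = 2 C^{2} + C = C + 2 C^{2}$)
$j{\left(r \right)} = 4 r^{\frac{3}{2}} \left(1 + 8 r\right)$ ($j{\left(r \right)} = r 4 \left(1 + 2 r 4\right) \sqrt{r} = 4 r \left(1 + 2 \cdot 4 r\right) \sqrt{r} = 4 r \left(1 + 8 r\right) \sqrt{r} = 4 r^{\frac{3}{2}} \left(1 + 8 r\right)$)
$b + j{\left(-13 \right)} = 420 + \left(-13\right)^{\frac{3}{2}} \left(4 + 32 \left(-13\right)\right) = 420 + - 13 i \sqrt{13} \left(4 - 416\right) = 420 + - 13 i \sqrt{13} \left(-412\right) = 420 + 5356 i \sqrt{13}$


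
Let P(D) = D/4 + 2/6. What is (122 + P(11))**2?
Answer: 2253001/144 ≈ 15646.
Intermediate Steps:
P(D) = 1/3 + D/4 (P(D) = D*(1/4) + 2*(1/6) = D/4 + 1/3 = 1/3 + D/4)
(122 + P(11))**2 = (122 + (1/3 + (1/4)*11))**2 = (122 + (1/3 + 11/4))**2 = (122 + 37/12)**2 = (1501/12)**2 = 2253001/144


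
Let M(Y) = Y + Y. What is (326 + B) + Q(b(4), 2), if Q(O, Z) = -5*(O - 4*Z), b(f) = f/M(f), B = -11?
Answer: 705/2 ≈ 352.50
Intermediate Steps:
M(Y) = 2*Y
b(f) = 1/2 (b(f) = f/((2*f)) = f*(1/(2*f)) = 1/2)
Q(O, Z) = -5*O + 20*Z
(326 + B) + Q(b(4), 2) = (326 - 11) + (-5*1/2 + 20*2) = 315 + (-5/2 + 40) = 315 + 75/2 = 705/2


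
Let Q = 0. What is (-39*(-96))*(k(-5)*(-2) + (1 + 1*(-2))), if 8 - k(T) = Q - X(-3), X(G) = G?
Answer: -41184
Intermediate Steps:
k(T) = 5 (k(T) = 8 - (0 - 1*(-3)) = 8 - (0 + 3) = 8 - 1*3 = 8 - 3 = 5)
(-39*(-96))*(k(-5)*(-2) + (1 + 1*(-2))) = (-39*(-96))*(5*(-2) + (1 + 1*(-2))) = 3744*(-10 + (1 - 2)) = 3744*(-10 - 1) = 3744*(-11) = -41184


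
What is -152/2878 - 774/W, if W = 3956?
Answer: -16447/66194 ≈ -0.24847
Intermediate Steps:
-152/2878 - 774/W = -152/2878 - 774/3956 = -152*1/2878 - 774*1/3956 = -76/1439 - 9/46 = -16447/66194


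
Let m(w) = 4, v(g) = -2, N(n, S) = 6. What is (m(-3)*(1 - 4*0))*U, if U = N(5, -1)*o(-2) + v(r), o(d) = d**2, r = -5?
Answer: 88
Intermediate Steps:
U = 22 (U = 6*(-2)**2 - 2 = 6*4 - 2 = 24 - 2 = 22)
(m(-3)*(1 - 4*0))*U = (4*(1 - 4*0))*22 = (4*(1 + 0))*22 = (4*1)*22 = 4*22 = 88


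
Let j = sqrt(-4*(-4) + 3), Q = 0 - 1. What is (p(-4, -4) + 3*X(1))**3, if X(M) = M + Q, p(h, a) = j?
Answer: 19*sqrt(19) ≈ 82.819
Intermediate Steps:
Q = -1
j = sqrt(19) (j = sqrt(16 + 3) = sqrt(19) ≈ 4.3589)
p(h, a) = sqrt(19)
X(M) = -1 + M (X(M) = M - 1 = -1 + M)
(p(-4, -4) + 3*X(1))**3 = (sqrt(19) + 3*(-1 + 1))**3 = (sqrt(19) + 3*0)**3 = (sqrt(19) + 0)**3 = (sqrt(19))**3 = 19*sqrt(19)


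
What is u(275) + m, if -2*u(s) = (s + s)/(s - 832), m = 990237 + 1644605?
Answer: 1467607269/557 ≈ 2.6348e+6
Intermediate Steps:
m = 2634842
u(s) = -s/(-832 + s) (u(s) = -(s + s)/(2*(s - 832)) = -2*s/(2*(-832 + s)) = -s/(-832 + s))
u(275) + m = -1*275/(-832 + 275) + 2634842 = -1*275/(-557) + 2634842 = -1*275*(-1/557) + 2634842 = 275/557 + 2634842 = 1467607269/557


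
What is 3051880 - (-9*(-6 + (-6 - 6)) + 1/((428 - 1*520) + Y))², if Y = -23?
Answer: 40014073359/13225 ≈ 3.0256e+6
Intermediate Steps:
3051880 - (-9*(-6 + (-6 - 6)) + 1/((428 - 1*520) + Y))² = 3051880 - (-9*(-6 + (-6 - 6)) + 1/((428 - 1*520) - 23))² = 3051880 - (-9*(-6 - 12) + 1/((428 - 520) - 23))² = 3051880 - (-9*(-18) + 1/(-92 - 23))² = 3051880 - (162 + 1/(-115))² = 3051880 - (162 - 1/115)² = 3051880 - (18629/115)² = 3051880 - 1*347039641/13225 = 3051880 - 347039641/13225 = 40014073359/13225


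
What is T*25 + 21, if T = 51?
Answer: 1296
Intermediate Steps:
T*25 + 21 = 51*25 + 21 = 1275 + 21 = 1296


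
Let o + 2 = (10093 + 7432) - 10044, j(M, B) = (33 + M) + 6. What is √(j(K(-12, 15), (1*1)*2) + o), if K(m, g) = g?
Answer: 9*√93 ≈ 86.793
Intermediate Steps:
j(M, B) = 39 + M
o = 7479 (o = -2 + ((10093 + 7432) - 10044) = -2 + (17525 - 10044) = -2 + 7481 = 7479)
√(j(K(-12, 15), (1*1)*2) + o) = √((39 + 15) + 7479) = √(54 + 7479) = √7533 = 9*√93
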